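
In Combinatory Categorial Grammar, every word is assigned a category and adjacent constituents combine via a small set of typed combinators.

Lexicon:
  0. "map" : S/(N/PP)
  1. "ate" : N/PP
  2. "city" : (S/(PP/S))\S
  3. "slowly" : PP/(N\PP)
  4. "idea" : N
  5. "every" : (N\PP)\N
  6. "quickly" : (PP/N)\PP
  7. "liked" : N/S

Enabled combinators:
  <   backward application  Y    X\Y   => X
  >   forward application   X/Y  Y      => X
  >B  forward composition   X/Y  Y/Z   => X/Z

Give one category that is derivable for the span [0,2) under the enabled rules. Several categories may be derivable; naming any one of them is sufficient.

[0,8] S   >
  [0,3] S/(PP/S)   <
    [0,2] S   >
      [0,1] "map" : S/(N/PP)
      [1,2] "ate" : N/PP
    [2,3] "city" : (S/(PP/S))\S
  [3,8] PP/S   >B
    [3,7] PP/N   <
      [3,6] PP   >
        [3,4] "slowly" : PP/(N\PP)
        [4,6] N\PP   <
          [4,5] "idea" : N
          [5,6] "every" : (N\PP)\N
      [6,7] "quickly" : (PP/N)\PP
    [7,8] "liked" : N/S

S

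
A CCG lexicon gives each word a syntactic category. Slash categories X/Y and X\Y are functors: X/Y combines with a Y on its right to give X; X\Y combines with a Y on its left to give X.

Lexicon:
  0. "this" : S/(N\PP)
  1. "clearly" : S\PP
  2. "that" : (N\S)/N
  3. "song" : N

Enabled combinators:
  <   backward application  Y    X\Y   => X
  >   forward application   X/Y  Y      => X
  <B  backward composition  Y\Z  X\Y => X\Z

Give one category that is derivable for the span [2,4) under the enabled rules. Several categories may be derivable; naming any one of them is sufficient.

N\S

[0,4] S   >
  [0,1] "this" : S/(N\PP)
  [1,4] N\PP   <B
    [1,2] "clearly" : S\PP
    [2,4] N\S   >
      [2,3] "that" : (N\S)/N
      [3,4] "song" : N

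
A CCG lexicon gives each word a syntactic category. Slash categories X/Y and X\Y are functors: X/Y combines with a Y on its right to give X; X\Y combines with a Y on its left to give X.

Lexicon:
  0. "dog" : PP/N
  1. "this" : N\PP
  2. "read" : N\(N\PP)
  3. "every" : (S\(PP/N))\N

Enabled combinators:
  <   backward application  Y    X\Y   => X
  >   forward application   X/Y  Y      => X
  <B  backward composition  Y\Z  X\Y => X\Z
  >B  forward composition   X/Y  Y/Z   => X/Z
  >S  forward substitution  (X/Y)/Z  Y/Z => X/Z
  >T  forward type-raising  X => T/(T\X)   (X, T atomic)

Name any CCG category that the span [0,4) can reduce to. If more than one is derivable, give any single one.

[0,4] S   <
  [0,1] "dog" : PP/N
  [1,4] S\(PP/N)   <
    [1,3] N   <
      [1,2] "this" : N\PP
      [2,3] "read" : N\(N\PP)
    [3,4] "every" : (S\(PP/N))\N

S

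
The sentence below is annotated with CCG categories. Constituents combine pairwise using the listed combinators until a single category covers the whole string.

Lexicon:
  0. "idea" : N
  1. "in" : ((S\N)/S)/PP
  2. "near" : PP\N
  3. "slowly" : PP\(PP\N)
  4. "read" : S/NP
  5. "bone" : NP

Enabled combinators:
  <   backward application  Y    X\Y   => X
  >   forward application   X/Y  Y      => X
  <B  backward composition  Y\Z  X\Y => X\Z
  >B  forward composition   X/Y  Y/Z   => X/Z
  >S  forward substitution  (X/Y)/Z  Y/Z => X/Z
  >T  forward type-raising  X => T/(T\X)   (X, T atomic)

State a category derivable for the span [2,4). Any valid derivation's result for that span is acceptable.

[0,6] S   >
  [0,1] S/(S\N)   >T
    [0,1] "idea" : N
  [1,6] S\N   >
    [1,4] (S\N)/S   >
      [1,2] "in" : ((S\N)/S)/PP
      [2,4] PP   <
        [2,3] "near" : PP\N
        [3,4] "slowly" : PP\(PP\N)
    [4,6] S   >
      [4,5] "read" : S/NP
      [5,6] "bone" : NP

PP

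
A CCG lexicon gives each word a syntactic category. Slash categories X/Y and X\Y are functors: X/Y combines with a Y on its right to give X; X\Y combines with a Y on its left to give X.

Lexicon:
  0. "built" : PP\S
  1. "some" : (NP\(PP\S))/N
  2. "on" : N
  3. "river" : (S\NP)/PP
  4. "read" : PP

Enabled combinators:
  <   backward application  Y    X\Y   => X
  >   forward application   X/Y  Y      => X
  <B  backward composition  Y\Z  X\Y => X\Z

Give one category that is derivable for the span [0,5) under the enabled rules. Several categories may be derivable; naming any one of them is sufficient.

[0,5] S   <
  [0,3] NP   <
    [0,1] "built" : PP\S
    [1,3] NP\(PP\S)   >
      [1,2] "some" : (NP\(PP\S))/N
      [2,3] "on" : N
  [3,5] S\NP   >
    [3,4] "river" : (S\NP)/PP
    [4,5] "read" : PP

S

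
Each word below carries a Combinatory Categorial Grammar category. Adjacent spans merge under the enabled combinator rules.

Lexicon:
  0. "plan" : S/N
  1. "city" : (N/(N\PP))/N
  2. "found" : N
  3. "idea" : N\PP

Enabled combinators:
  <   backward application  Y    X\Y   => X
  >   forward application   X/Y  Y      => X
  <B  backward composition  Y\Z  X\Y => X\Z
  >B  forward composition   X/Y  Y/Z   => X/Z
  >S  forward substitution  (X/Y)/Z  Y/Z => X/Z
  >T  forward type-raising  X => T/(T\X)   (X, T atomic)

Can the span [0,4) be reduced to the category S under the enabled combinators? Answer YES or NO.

YES

[0,4] S   >
  [0,1] "plan" : S/N
  [1,4] N   >
    [1,3] N/(N\PP)   >
      [1,2] "city" : (N/(N\PP))/N
      [2,3] "found" : N
    [3,4] "idea" : N\PP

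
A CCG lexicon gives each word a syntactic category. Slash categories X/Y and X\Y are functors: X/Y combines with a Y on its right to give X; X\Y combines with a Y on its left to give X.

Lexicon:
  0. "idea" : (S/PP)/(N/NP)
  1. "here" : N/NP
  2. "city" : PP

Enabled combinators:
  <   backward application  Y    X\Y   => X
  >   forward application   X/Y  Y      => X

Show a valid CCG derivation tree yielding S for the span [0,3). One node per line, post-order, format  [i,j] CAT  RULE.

[0,1] (S/PP)/(N/NP)  lex  "idea"
[1,2] N/NP  lex  "here"
[0,2] S/PP  >  k=1
[2,3] PP  lex  "city"
[0,3] S  >  k=2

[0,3] S   >
  [0,2] S/PP   >
    [0,1] "idea" : (S/PP)/(N/NP)
    [1,2] "here" : N/NP
  [2,3] "city" : PP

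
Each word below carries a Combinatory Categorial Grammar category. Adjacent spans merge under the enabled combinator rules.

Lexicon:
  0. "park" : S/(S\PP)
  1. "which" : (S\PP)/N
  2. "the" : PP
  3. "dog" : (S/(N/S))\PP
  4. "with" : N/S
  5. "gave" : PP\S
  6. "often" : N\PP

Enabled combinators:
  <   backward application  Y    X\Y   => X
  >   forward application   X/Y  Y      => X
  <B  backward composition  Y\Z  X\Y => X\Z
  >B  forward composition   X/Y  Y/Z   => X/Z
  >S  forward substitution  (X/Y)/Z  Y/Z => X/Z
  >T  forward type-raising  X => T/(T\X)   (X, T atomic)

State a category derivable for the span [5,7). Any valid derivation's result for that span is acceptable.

[0,7] S   >
  [0,2] S/N   >B
    [0,1] "park" : S/(S\PP)
    [1,2] "which" : (S\PP)/N
  [2,7] N   <
    [2,5] S   >
      [2,4] S/(N/S)   <
        [2,3] "the" : PP
        [3,4] "dog" : (S/(N/S))\PP
      [4,5] "with" : N/S
    [5,7] N\S   <B
      [5,6] "gave" : PP\S
      [6,7] "often" : N\PP

N\S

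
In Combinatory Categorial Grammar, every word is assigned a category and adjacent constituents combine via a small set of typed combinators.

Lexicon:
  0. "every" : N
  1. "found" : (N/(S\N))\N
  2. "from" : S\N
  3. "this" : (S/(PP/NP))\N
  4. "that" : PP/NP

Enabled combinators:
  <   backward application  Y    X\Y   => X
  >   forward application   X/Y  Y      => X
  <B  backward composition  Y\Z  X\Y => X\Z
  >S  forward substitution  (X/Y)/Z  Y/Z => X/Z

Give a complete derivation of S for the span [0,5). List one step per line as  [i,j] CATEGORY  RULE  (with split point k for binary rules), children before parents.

[0,1] N  lex  "every"
[1,2] (N/(S\N))\N  lex  "found"
[0,2] N/(S\N)  <  k=1
[2,3] S\N  lex  "from"
[0,3] N  >  k=2
[3,4] (S/(PP/NP))\N  lex  "this"
[0,4] S/(PP/NP)  <  k=3
[4,5] PP/NP  lex  "that"
[0,5] S  >  k=4

[0,5] S   >
  [0,4] S/(PP/NP)   <
    [0,3] N   >
      [0,2] N/(S\N)   <
        [0,1] "every" : N
        [1,2] "found" : (N/(S\N))\N
      [2,3] "from" : S\N
    [3,4] "this" : (S/(PP/NP))\N
  [4,5] "that" : PP/NP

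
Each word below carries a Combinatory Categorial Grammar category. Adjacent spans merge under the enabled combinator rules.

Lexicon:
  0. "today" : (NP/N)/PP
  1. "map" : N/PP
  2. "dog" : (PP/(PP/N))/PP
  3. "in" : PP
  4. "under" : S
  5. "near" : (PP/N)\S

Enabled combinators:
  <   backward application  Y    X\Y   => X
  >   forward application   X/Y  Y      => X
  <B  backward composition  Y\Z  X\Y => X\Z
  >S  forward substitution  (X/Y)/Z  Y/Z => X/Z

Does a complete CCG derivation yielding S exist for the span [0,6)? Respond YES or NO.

(NP/N)/PP N/PP (PP/(PP/N))/PP PP S (PP/N)\S
CKY chart[0,6] = {NP}; S ∉ chart

NO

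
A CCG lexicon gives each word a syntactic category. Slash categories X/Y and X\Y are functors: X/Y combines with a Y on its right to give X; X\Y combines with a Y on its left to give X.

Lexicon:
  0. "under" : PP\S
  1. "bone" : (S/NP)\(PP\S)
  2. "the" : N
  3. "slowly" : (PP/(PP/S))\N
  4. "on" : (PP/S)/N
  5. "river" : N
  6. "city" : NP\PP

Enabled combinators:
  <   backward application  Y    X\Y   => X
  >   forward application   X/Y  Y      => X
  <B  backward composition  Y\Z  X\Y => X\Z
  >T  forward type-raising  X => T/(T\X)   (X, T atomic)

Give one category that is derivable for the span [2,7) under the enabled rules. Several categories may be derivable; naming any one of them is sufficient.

[0,7] S   >
  [0,2] S/NP   <
    [0,1] "under" : PP\S
    [1,2] "bone" : (S/NP)\(PP\S)
  [2,7] NP   <
    [2,6] PP   >
      [2,4] PP/(PP/S)   <
        [2,3] "the" : N
        [3,4] "slowly" : (PP/(PP/S))\N
      [4,6] PP/S   >
        [4,5] "on" : (PP/S)/N
        [5,6] "river" : N
    [6,7] "city" : NP\PP

NP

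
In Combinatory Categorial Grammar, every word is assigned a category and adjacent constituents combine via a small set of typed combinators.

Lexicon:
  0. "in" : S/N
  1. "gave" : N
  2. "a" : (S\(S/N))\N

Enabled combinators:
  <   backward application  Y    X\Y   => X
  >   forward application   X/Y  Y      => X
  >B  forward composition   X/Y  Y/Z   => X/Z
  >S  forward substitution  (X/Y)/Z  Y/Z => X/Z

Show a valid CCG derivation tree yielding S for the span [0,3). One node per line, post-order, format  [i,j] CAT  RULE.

[0,1] S/N  lex  "in"
[1,2] N  lex  "gave"
[2,3] (S\(S/N))\N  lex  "a"
[1,3] S\(S/N)  <  k=2
[0,3] S  <  k=1

[0,3] S   <
  [0,1] "in" : S/N
  [1,3] S\(S/N)   <
    [1,2] "gave" : N
    [2,3] "a" : (S\(S/N))\N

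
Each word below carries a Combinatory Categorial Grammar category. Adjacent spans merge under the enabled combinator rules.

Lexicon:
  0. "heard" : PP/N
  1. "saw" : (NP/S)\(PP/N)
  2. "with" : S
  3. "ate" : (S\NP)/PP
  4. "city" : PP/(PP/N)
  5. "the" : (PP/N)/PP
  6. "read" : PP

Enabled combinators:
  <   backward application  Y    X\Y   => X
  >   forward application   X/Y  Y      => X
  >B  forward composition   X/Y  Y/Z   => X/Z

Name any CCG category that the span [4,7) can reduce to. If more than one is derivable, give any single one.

[0,7] S   <
  [0,3] NP   >
    [0,2] NP/S   <
      [0,1] "heard" : PP/N
      [1,2] "saw" : (NP/S)\(PP/N)
    [2,3] "with" : S
  [3,7] S\NP   >
    [3,4] "ate" : (S\NP)/PP
    [4,7] PP   >
      [4,5] "city" : PP/(PP/N)
      [5,7] PP/N   >
        [5,6] "the" : (PP/N)/PP
        [6,7] "read" : PP

PP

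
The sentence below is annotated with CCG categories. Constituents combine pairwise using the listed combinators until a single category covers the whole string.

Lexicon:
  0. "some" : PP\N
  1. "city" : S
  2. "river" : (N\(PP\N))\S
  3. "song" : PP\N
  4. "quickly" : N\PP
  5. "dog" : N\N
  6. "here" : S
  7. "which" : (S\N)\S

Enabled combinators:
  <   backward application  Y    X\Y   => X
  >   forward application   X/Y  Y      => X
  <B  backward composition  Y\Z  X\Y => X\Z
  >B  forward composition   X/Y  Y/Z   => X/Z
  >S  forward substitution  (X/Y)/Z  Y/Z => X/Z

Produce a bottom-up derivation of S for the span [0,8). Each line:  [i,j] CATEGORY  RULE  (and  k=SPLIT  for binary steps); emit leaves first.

[0,1] PP\N  lex  "some"
[1,2] S  lex  "city"
[2,3] (N\(PP\N))\S  lex  "river"
[1,3] N\(PP\N)  <  k=2
[0,3] N  <  k=1
[3,4] PP\N  lex  "song"
[4,5] N\PP  lex  "quickly"
[3,5] N\N  <B  k=4
[5,6] N\N  lex  "dog"
[6,7] S  lex  "here"
[7,8] (S\N)\S  lex  "which"
[6,8] S\N  <  k=7
[5,8] S\N  <B  k=6
[3,8] S\N  <B  k=5
[0,8] S  <  k=3

[0,8] S   <
  [0,3] N   <
    [0,1] "some" : PP\N
    [1,3] N\(PP\N)   <
      [1,2] "city" : S
      [2,3] "river" : (N\(PP\N))\S
  [3,8] S\N   <B
    [3,5] N\N   <B
      [3,4] "song" : PP\N
      [4,5] "quickly" : N\PP
    [5,8] S\N   <B
      [5,6] "dog" : N\N
      [6,8] S\N   <
        [6,7] "here" : S
        [7,8] "which" : (S\N)\S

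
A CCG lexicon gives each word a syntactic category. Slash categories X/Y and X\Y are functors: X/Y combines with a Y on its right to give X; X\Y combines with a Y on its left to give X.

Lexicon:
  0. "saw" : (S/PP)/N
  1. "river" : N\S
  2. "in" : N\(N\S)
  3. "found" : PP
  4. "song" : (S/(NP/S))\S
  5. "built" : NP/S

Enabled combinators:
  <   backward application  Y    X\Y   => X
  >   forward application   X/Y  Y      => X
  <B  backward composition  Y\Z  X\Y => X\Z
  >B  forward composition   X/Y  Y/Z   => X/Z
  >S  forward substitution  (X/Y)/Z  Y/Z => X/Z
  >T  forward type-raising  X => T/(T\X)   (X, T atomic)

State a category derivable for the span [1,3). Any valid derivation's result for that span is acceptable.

N

[0,6] S   >
  [0,5] S/(NP/S)   <
    [0,4] S   >
      [0,3] S/PP   >
        [0,1] "saw" : (S/PP)/N
        [1,3] N   <
          [1,2] "river" : N\S
          [2,3] "in" : N\(N\S)
      [3,4] "found" : PP
    [4,5] "song" : (S/(NP/S))\S
  [5,6] "built" : NP/S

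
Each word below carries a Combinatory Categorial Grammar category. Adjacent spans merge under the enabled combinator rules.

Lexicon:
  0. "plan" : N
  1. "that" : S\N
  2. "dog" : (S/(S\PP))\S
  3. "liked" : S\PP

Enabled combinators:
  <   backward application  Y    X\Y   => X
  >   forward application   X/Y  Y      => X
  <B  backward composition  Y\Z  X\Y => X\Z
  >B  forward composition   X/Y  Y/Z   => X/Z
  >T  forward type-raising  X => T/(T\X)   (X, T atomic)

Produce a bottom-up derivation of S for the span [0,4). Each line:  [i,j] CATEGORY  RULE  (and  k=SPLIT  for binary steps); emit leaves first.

[0,4] S   >
  [0,3] S/(S\PP)   <
    [0,2] S   <
      [0,1] "plan" : N
      [1,2] "that" : S\N
    [2,3] "dog" : (S/(S\PP))\S
  [3,4] "liked" : S\PP

[0,1] N  lex  "plan"
[1,2] S\N  lex  "that"
[0,2] S  <  k=1
[2,3] (S/(S\PP))\S  lex  "dog"
[0,3] S/(S\PP)  <  k=2
[3,4] S\PP  lex  "liked"
[0,4] S  >  k=3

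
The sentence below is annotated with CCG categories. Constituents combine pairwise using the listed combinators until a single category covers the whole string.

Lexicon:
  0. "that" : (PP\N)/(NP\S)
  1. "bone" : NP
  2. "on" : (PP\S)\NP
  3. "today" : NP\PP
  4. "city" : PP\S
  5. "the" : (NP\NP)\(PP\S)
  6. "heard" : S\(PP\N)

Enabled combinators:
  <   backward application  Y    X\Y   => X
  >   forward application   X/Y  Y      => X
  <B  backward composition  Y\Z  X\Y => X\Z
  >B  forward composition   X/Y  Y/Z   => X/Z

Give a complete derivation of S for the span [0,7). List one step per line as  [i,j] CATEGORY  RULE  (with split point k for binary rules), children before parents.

[0,1] (PP\N)/(NP\S)  lex  "that"
[1,2] NP  lex  "bone"
[2,3] (PP\S)\NP  lex  "on"
[1,3] PP\S  <  k=2
[3,4] NP\PP  lex  "today"
[1,4] NP\S  <B  k=3
[4,5] PP\S  lex  "city"
[5,6] (NP\NP)\(PP\S)  lex  "the"
[4,6] NP\NP  <  k=5
[1,6] NP\S  <B  k=4
[0,6] PP\N  >  k=1
[6,7] S\(PP\N)  lex  "heard"
[0,7] S  <  k=6

[0,7] S   <
  [0,6] PP\N   >
    [0,1] "that" : (PP\N)/(NP\S)
    [1,6] NP\S   <B
      [1,4] NP\S   <B
        [1,3] PP\S   <
          [1,2] "bone" : NP
          [2,3] "on" : (PP\S)\NP
        [3,4] "today" : NP\PP
      [4,6] NP\NP   <
        [4,5] "city" : PP\S
        [5,6] "the" : (NP\NP)\(PP\S)
  [6,7] "heard" : S\(PP\N)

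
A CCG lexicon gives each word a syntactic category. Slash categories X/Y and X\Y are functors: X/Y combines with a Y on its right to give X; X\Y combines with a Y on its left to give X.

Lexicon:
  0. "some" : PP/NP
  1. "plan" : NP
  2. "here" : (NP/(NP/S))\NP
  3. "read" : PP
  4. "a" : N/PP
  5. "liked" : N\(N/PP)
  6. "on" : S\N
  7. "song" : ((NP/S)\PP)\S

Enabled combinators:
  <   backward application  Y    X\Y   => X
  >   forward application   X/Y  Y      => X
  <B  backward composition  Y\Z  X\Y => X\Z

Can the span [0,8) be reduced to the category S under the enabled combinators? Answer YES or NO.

PP/NP NP (NP/(NP/S))\NP PP N/PP N\(N/PP) S\N ((NP/S)\PP)\S
CKY chart[0,8] = {PP}; S ∉ chart

NO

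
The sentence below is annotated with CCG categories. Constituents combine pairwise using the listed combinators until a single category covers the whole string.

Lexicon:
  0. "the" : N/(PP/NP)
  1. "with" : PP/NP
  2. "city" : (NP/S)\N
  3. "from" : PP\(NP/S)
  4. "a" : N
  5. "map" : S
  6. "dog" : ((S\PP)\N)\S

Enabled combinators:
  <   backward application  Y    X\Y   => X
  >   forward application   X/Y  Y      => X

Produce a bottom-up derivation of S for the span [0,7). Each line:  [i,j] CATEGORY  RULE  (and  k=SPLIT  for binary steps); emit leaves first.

[0,7] S   <
  [0,4] PP   <
    [0,3] NP/S   <
      [0,2] N   >
        [0,1] "the" : N/(PP/NP)
        [1,2] "with" : PP/NP
      [2,3] "city" : (NP/S)\N
    [3,4] "from" : PP\(NP/S)
  [4,7] S\PP   <
    [4,5] "a" : N
    [5,7] (S\PP)\N   <
      [5,6] "map" : S
      [6,7] "dog" : ((S\PP)\N)\S

[0,1] N/(PP/NP)  lex  "the"
[1,2] PP/NP  lex  "with"
[0,2] N  >  k=1
[2,3] (NP/S)\N  lex  "city"
[0,3] NP/S  <  k=2
[3,4] PP\(NP/S)  lex  "from"
[0,4] PP  <  k=3
[4,5] N  lex  "a"
[5,6] S  lex  "map"
[6,7] ((S\PP)\N)\S  lex  "dog"
[5,7] (S\PP)\N  <  k=6
[4,7] S\PP  <  k=5
[0,7] S  <  k=4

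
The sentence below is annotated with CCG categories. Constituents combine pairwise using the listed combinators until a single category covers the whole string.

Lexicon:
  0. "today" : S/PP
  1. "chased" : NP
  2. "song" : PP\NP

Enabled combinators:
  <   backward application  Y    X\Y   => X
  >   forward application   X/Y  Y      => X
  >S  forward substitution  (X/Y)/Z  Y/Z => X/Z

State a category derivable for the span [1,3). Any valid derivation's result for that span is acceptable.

PP

[0,3] S   >
  [0,1] "today" : S/PP
  [1,3] PP   <
    [1,2] "chased" : NP
    [2,3] "song" : PP\NP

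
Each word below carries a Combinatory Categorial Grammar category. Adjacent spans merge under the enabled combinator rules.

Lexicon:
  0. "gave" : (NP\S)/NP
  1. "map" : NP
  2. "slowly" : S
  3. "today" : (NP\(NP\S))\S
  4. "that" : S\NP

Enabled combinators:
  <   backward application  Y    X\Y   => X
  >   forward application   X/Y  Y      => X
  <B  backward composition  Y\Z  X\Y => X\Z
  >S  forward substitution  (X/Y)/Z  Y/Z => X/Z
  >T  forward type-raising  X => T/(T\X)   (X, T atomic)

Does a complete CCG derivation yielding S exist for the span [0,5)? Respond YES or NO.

YES

[0,5] S   <
  [0,4] NP   <
    [0,2] NP\S   >
      [0,1] "gave" : (NP\S)/NP
      [1,2] "map" : NP
    [2,4] NP\(NP\S)   <
      [2,3] "slowly" : S
      [3,4] "today" : (NP\(NP\S))\S
  [4,5] "that" : S\NP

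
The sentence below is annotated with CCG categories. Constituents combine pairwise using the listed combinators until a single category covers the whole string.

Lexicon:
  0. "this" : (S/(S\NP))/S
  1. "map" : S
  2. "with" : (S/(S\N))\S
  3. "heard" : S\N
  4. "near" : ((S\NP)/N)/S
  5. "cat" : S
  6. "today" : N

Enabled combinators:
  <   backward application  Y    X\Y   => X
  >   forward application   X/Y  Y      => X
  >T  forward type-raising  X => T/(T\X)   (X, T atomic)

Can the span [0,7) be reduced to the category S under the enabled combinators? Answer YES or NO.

[0,7] S   >
  [0,4] S/(S\NP)   >
    [0,1] "this" : (S/(S\NP))/S
    [1,4] S   >
      [1,3] S/(S\N)   <
        [1,2] "map" : S
        [2,3] "with" : (S/(S\N))\S
      [3,4] "heard" : S\N
  [4,7] S\NP   >
    [4,6] (S\NP)/N   >
      [4,5] "near" : ((S\NP)/N)/S
      [5,6] "cat" : S
    [6,7] "today" : N

YES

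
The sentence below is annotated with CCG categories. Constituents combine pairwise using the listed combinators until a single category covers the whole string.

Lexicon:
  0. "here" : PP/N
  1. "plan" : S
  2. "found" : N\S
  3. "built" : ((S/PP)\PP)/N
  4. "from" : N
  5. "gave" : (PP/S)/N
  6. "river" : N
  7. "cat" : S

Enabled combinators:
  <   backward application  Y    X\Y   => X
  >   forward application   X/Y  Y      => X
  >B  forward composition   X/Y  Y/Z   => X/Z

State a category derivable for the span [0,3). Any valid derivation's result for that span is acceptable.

[0,8] S   >
  [0,5] S/PP   <
    [0,3] PP   >
      [0,1] "here" : PP/N
      [1,3] N   <
        [1,2] "plan" : S
        [2,3] "found" : N\S
    [3,5] (S/PP)\PP   >
      [3,4] "built" : ((S/PP)\PP)/N
      [4,5] "from" : N
  [5,8] PP   >
    [5,7] PP/S   >
      [5,6] "gave" : (PP/S)/N
      [6,7] "river" : N
    [7,8] "cat" : S

PP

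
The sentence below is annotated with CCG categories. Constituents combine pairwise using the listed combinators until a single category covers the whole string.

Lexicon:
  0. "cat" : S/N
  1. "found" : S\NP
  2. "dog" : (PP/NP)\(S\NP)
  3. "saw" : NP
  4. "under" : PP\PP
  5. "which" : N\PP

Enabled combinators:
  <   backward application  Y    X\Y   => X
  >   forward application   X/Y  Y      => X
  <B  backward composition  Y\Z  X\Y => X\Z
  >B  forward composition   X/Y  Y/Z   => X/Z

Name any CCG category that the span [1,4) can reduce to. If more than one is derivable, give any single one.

[0,6] S   >
  [0,1] "cat" : S/N
  [1,6] N   <
    [1,4] PP   >
      [1,3] PP/NP   <
        [1,2] "found" : S\NP
        [2,3] "dog" : (PP/NP)\(S\NP)
      [3,4] "saw" : NP
    [4,6] N\PP   <B
      [4,5] "under" : PP\PP
      [5,6] "which" : N\PP

PP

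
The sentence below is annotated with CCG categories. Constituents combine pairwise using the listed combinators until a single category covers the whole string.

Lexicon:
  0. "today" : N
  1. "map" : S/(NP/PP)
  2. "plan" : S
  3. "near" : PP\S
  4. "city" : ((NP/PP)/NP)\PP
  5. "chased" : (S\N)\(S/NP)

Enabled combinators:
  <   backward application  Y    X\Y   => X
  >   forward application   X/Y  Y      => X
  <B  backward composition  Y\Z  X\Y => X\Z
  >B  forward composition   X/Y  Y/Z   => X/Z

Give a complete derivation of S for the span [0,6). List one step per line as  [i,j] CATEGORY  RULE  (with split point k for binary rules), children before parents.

[0,1] N  lex  "today"
[1,2] S/(NP/PP)  lex  "map"
[2,3] S  lex  "plan"
[3,4] PP\S  lex  "near"
[2,4] PP  <  k=3
[4,5] ((NP/PP)/NP)\PP  lex  "city"
[2,5] (NP/PP)/NP  <  k=4
[1,5] S/NP  >B  k=2
[5,6] (S\N)\(S/NP)  lex  "chased"
[1,6] S\N  <  k=5
[0,6] S  <  k=1

[0,6] S   <
  [0,1] "today" : N
  [1,6] S\N   <
    [1,5] S/NP   >B
      [1,2] "map" : S/(NP/PP)
      [2,5] (NP/PP)/NP   <
        [2,4] PP   <
          [2,3] "plan" : S
          [3,4] "near" : PP\S
        [4,5] "city" : ((NP/PP)/NP)\PP
    [5,6] "chased" : (S\N)\(S/NP)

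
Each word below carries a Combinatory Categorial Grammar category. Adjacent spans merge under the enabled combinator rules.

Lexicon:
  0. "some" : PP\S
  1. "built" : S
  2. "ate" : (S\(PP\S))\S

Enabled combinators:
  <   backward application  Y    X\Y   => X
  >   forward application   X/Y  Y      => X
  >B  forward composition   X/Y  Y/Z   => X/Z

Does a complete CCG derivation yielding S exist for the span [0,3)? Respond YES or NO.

YES

[0,3] S   <
  [0,1] "some" : PP\S
  [1,3] S\(PP\S)   <
    [1,2] "built" : S
    [2,3] "ate" : (S\(PP\S))\S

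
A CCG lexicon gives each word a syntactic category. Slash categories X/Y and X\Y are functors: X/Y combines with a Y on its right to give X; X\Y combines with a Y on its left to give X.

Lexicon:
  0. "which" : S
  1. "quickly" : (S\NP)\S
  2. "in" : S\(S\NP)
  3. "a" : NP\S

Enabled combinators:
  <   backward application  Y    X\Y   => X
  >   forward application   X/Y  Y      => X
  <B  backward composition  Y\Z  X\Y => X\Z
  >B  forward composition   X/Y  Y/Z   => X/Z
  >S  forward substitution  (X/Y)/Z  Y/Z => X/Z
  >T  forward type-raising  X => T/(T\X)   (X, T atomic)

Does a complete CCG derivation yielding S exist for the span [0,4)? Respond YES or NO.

NO

S (S\NP)\S S\(S\NP) NP\S
CKY chart[0,4] = {N/(N\NP), NP, NP/(NP\NP), PP/(PP\NP), S/(S\NP)}; S ∉ chart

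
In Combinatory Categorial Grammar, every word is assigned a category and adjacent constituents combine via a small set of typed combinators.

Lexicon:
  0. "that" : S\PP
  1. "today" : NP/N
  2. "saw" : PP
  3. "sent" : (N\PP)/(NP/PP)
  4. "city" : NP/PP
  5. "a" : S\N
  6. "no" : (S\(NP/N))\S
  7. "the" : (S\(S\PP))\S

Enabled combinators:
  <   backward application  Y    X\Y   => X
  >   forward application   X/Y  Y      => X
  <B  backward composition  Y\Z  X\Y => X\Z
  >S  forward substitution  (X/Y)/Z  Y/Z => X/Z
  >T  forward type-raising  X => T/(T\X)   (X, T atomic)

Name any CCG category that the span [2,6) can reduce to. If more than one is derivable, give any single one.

[0,8] S   <
  [0,1] "that" : S\PP
  [1,8] S\(S\PP)   <
    [1,7] S   <
      [1,2] "today" : NP/N
      [2,7] S\(NP/N)   <
        [2,6] S   <
          [2,3] "saw" : PP
          [3,6] S\PP   <B
            [3,5] N\PP   >
              [3,4] "sent" : (N\PP)/(NP/PP)
              [4,5] "city" : NP/PP
            [5,6] "a" : S\N
        [6,7] "no" : (S\(NP/N))\S
    [7,8] "the" : (S\(S\PP))\S

S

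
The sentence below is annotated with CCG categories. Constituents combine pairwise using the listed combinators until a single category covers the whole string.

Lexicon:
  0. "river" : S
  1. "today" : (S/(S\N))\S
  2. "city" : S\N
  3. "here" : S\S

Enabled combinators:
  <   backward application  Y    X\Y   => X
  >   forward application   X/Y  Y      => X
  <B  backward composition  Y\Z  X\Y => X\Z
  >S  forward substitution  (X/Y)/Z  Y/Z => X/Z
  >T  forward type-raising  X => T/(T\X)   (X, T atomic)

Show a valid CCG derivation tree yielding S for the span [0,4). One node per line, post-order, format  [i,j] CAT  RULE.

[0,4] S   >
  [0,2] S/(S\N)   <
    [0,1] "river" : S
    [1,2] "today" : (S/(S\N))\S
  [2,4] S\N   <B
    [2,3] "city" : S\N
    [3,4] "here" : S\S

[0,1] S  lex  "river"
[1,2] (S/(S\N))\S  lex  "today"
[0,2] S/(S\N)  <  k=1
[2,3] S\N  lex  "city"
[3,4] S\S  lex  "here"
[2,4] S\N  <B  k=3
[0,4] S  >  k=2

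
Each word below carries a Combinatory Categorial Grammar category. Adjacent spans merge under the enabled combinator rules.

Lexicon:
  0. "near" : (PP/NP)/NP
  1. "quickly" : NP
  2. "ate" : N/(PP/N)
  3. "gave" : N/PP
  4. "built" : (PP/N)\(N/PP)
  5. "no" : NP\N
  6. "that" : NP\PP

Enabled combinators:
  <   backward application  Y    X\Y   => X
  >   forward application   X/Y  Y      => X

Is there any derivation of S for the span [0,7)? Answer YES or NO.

NO

(PP/NP)/NP NP N/(PP/N) N/PP (PP/N)\(N/PP) NP\N NP\PP
CKY chart[0,7] = {NP}; S ∉ chart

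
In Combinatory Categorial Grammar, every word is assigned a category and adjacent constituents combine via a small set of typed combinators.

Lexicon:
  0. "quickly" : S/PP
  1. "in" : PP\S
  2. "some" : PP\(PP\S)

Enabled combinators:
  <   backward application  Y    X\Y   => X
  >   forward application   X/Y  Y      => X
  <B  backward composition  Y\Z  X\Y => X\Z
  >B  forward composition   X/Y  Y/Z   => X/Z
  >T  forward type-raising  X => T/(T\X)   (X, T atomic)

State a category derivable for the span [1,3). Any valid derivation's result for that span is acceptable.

PP

[0,3] S   >
  [0,1] "quickly" : S/PP
  [1,3] PP   <
    [1,2] "in" : PP\S
    [2,3] "some" : PP\(PP\S)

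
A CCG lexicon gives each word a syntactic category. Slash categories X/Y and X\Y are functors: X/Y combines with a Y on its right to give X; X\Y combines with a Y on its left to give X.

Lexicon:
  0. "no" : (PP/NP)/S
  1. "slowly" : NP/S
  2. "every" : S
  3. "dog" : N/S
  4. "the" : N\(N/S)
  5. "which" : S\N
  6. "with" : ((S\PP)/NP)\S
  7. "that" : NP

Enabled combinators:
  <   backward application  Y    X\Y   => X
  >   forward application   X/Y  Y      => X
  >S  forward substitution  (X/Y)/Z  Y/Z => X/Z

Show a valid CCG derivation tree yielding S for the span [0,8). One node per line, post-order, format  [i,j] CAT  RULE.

[0,8] S   <
  [0,3] PP   >
    [0,2] PP/S   >S
      [0,1] "no" : (PP/NP)/S
      [1,2] "slowly" : NP/S
    [2,3] "every" : S
  [3,8] S\PP   >
    [3,7] (S\PP)/NP   <
      [3,6] S   <
        [3,5] N   <
          [3,4] "dog" : N/S
          [4,5] "the" : N\(N/S)
        [5,6] "which" : S\N
      [6,7] "with" : ((S\PP)/NP)\S
    [7,8] "that" : NP

[0,1] (PP/NP)/S  lex  "no"
[1,2] NP/S  lex  "slowly"
[0,2] PP/S  >S  k=1
[2,3] S  lex  "every"
[0,3] PP  >  k=2
[3,4] N/S  lex  "dog"
[4,5] N\(N/S)  lex  "the"
[3,5] N  <  k=4
[5,6] S\N  lex  "which"
[3,6] S  <  k=5
[6,7] ((S\PP)/NP)\S  lex  "with"
[3,7] (S\PP)/NP  <  k=6
[7,8] NP  lex  "that"
[3,8] S\PP  >  k=7
[0,8] S  <  k=3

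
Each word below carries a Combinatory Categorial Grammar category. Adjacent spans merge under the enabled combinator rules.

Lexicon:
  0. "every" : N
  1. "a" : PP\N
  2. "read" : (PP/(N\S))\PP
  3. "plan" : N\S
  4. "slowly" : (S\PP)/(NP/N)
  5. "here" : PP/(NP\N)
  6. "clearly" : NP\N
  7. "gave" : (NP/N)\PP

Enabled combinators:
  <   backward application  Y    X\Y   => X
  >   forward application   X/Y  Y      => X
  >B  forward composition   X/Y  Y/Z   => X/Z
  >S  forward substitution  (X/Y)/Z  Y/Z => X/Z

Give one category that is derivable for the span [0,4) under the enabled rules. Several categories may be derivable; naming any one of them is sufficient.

PP

[0,8] S   <
  [0,4] PP   >
    [0,3] PP/(N\S)   <
      [0,2] PP   <
        [0,1] "every" : N
        [1,2] "a" : PP\N
      [2,3] "read" : (PP/(N\S))\PP
    [3,4] "plan" : N\S
  [4,8] S\PP   >
    [4,5] "slowly" : (S\PP)/(NP/N)
    [5,8] NP/N   <
      [5,7] PP   >
        [5,6] "here" : PP/(NP\N)
        [6,7] "clearly" : NP\N
      [7,8] "gave" : (NP/N)\PP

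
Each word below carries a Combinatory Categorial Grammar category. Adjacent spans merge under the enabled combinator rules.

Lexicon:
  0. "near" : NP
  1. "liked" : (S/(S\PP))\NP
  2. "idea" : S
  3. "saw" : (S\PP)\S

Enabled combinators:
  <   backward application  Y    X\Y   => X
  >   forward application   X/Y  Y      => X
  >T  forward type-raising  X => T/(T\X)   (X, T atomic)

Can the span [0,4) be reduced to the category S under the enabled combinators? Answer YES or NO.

YES

[0,4] S   >
  [0,2] S/(S\PP)   <
    [0,1] "near" : NP
    [1,2] "liked" : (S/(S\PP))\NP
  [2,4] S\PP   <
    [2,3] "idea" : S
    [3,4] "saw" : (S\PP)\S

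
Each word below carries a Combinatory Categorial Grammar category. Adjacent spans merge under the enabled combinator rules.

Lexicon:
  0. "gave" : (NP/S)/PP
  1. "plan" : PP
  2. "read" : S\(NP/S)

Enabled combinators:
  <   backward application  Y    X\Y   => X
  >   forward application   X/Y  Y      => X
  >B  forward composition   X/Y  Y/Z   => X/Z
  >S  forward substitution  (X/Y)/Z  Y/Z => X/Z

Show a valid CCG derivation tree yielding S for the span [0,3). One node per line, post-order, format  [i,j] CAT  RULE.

[0,3] S   <
  [0,2] NP/S   >
    [0,1] "gave" : (NP/S)/PP
    [1,2] "plan" : PP
  [2,3] "read" : S\(NP/S)

[0,1] (NP/S)/PP  lex  "gave"
[1,2] PP  lex  "plan"
[0,2] NP/S  >  k=1
[2,3] S\(NP/S)  lex  "read"
[0,3] S  <  k=2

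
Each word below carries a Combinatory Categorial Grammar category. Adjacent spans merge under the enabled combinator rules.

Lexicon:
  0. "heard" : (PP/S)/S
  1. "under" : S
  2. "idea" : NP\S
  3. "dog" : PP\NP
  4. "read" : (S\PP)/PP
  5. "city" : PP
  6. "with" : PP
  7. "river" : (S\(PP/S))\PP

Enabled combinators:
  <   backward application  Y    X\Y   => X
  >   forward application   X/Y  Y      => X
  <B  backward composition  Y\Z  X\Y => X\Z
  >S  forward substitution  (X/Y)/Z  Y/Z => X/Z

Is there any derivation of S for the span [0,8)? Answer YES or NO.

YES

[0,8] S   <
  [0,6] PP/S   >
    [0,1] "heard" : (PP/S)/S
    [1,6] S   <
      [1,4] PP   <
        [1,3] NP   <
          [1,2] "under" : S
          [2,3] "idea" : NP\S
        [3,4] "dog" : PP\NP
      [4,6] S\PP   >
        [4,5] "read" : (S\PP)/PP
        [5,6] "city" : PP
  [6,8] S\(PP/S)   <
    [6,7] "with" : PP
    [7,8] "river" : (S\(PP/S))\PP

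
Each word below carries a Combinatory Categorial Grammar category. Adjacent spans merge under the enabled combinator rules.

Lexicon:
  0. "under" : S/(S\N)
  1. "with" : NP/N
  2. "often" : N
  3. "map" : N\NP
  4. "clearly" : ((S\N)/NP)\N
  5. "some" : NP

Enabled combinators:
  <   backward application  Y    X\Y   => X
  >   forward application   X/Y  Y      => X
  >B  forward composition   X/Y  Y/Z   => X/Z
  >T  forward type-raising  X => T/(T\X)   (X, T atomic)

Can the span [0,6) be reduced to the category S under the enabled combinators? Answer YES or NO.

YES

[0,6] S   >
  [0,1] "under" : S/(S\N)
  [1,6] S\N   >
    [1,5] (S\N)/NP   <
      [1,4] N   <
        [1,3] NP   >
          [1,2] "with" : NP/N
          [2,3] "often" : N
        [3,4] "map" : N\NP
      [4,5] "clearly" : ((S\N)/NP)\N
    [5,6] "some" : NP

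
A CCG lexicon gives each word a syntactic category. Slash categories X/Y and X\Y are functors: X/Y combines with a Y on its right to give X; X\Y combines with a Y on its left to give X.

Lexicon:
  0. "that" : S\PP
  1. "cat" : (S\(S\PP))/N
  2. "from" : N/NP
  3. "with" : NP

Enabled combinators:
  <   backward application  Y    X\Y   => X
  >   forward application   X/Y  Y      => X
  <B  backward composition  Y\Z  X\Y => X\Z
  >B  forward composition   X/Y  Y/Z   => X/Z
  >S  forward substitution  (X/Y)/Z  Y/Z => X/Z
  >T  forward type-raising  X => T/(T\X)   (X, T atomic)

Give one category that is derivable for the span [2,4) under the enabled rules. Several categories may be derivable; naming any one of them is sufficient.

[0,4] S   <
  [0,1] "that" : S\PP
  [1,4] S\(S\PP)   >
    [1,2] "cat" : (S\(S\PP))/N
    [2,4] N   >
      [2,3] "from" : N/NP
      [3,4] "with" : NP

N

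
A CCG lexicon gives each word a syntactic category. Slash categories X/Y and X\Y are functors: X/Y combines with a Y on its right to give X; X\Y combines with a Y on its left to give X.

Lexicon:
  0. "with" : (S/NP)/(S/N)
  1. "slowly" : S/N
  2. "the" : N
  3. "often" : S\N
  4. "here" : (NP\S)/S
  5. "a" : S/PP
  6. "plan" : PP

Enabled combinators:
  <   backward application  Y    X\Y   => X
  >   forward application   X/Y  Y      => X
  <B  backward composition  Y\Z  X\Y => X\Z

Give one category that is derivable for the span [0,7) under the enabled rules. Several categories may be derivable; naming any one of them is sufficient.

[0,7] S   >
  [0,2] S/NP   >
    [0,1] "with" : (S/NP)/(S/N)
    [1,2] "slowly" : S/N
  [2,7] NP   <
    [2,4] S   <
      [2,3] "the" : N
      [3,4] "often" : S\N
    [4,7] NP\S   >
      [4,5] "here" : (NP\S)/S
      [5,7] S   >
        [5,6] "a" : S/PP
        [6,7] "plan" : PP

S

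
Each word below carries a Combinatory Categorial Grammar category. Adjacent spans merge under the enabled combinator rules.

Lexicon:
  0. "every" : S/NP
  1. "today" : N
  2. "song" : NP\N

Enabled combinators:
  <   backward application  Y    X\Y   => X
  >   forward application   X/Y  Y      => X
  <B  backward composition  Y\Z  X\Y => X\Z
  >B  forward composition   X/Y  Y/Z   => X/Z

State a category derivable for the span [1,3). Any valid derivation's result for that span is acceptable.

[0,3] S   >
  [0,1] "every" : S/NP
  [1,3] NP   <
    [1,2] "today" : N
    [2,3] "song" : NP\N

NP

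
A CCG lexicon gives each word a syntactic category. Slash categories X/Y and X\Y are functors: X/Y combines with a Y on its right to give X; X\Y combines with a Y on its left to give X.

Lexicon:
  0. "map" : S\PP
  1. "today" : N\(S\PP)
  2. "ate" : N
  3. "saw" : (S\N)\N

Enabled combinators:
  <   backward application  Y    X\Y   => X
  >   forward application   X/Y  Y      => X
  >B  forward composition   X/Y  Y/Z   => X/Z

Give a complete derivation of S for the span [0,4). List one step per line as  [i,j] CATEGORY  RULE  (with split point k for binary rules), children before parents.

[0,1] S\PP  lex  "map"
[1,2] N\(S\PP)  lex  "today"
[0,2] N  <  k=1
[2,3] N  lex  "ate"
[3,4] (S\N)\N  lex  "saw"
[2,4] S\N  <  k=3
[0,4] S  <  k=2

[0,4] S   <
  [0,2] N   <
    [0,1] "map" : S\PP
    [1,2] "today" : N\(S\PP)
  [2,4] S\N   <
    [2,3] "ate" : N
    [3,4] "saw" : (S\N)\N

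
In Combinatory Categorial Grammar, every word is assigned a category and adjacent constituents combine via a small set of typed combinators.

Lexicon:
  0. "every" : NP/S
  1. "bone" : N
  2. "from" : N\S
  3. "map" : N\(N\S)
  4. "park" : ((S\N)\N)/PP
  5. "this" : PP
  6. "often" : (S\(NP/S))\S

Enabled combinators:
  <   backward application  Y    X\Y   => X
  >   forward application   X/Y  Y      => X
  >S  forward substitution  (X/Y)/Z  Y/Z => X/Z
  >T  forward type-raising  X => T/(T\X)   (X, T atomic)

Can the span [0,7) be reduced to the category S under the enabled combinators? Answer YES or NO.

YES

[0,7] S   <
  [0,1] "every" : NP/S
  [1,7] S\(NP/S)   <
    [1,6] S   <
      [1,2] "bone" : N
      [2,6] S\N   <
        [2,4] N   <
          [2,3] "from" : N\S
          [3,4] "map" : N\(N\S)
        [4,6] (S\N)\N   >
          [4,5] "park" : ((S\N)\N)/PP
          [5,6] "this" : PP
    [6,7] "often" : (S\(NP/S))\S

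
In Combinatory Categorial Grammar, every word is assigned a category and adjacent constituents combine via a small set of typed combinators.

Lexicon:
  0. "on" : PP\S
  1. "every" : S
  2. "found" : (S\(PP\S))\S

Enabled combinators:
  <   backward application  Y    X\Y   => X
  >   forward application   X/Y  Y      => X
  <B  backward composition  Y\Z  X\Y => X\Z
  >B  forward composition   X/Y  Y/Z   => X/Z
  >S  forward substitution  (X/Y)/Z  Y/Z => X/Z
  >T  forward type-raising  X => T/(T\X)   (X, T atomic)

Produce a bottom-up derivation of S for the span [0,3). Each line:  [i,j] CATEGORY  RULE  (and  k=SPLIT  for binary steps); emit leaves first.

[0,1] PP\S  lex  "on"
[1,2] S  lex  "every"
[2,3] (S\(PP\S))\S  lex  "found"
[1,3] S\(PP\S)  <  k=2
[0,3] S  <  k=1

[0,3] S   <
  [0,1] "on" : PP\S
  [1,3] S\(PP\S)   <
    [1,2] "every" : S
    [2,3] "found" : (S\(PP\S))\S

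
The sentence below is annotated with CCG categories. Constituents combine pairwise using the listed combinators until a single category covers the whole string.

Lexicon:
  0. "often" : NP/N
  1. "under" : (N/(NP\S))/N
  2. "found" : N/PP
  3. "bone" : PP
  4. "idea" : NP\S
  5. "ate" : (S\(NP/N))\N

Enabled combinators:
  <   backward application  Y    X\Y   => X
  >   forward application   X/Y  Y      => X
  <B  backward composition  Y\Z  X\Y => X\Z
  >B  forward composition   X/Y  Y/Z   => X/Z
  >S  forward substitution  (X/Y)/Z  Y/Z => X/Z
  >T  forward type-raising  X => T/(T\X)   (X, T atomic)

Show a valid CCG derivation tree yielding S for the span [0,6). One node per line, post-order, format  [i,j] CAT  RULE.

[0,6] S   <
  [0,1] "often" : NP/N
  [1,6] S\(NP/N)   <
    [1,5] N   >
      [1,4] N/(NP\S)   >
        [1,2] "under" : (N/(NP\S))/N
        [2,4] N   >
          [2,3] "found" : N/PP
          [3,4] "bone" : PP
      [4,5] "idea" : NP\S
    [5,6] "ate" : (S\(NP/N))\N

[0,1] NP/N  lex  "often"
[1,2] (N/(NP\S))/N  lex  "under"
[2,3] N/PP  lex  "found"
[3,4] PP  lex  "bone"
[2,4] N  >  k=3
[1,4] N/(NP\S)  >  k=2
[4,5] NP\S  lex  "idea"
[1,5] N  >  k=4
[5,6] (S\(NP/N))\N  lex  "ate"
[1,6] S\(NP/N)  <  k=5
[0,6] S  <  k=1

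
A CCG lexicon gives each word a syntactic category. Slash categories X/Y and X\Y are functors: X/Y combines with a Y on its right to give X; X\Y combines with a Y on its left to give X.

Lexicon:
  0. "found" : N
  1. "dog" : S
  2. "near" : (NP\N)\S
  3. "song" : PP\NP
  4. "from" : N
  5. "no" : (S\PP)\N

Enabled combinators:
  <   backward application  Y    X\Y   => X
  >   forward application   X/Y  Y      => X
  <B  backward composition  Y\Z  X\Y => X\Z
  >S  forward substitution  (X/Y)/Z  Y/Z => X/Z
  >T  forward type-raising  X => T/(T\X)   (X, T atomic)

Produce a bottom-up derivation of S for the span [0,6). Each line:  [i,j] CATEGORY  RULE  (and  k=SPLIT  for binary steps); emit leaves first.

[0,6] S   <
  [0,3] NP   >
    [0,1] NP/(NP\N)   >T
      [0,1] "found" : N
    [1,3] NP\N   <
      [1,2] "dog" : S
      [2,3] "near" : (NP\N)\S
  [3,6] S\NP   <B
    [3,4] "song" : PP\NP
    [4,6] S\PP   <
      [4,5] "from" : N
      [5,6] "no" : (S\PP)\N

[0,1] N  lex  "found"
[0,1] NP/(NP\N)  >T
[1,2] S  lex  "dog"
[2,3] (NP\N)\S  lex  "near"
[1,3] NP\N  <  k=2
[0,3] NP  >  k=1
[3,4] PP\NP  lex  "song"
[4,5] N  lex  "from"
[5,6] (S\PP)\N  lex  "no"
[4,6] S\PP  <  k=5
[3,6] S\NP  <B  k=4
[0,6] S  <  k=3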